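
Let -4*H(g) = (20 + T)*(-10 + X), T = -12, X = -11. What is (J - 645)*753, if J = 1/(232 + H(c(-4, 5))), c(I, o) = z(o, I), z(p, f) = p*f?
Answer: -133076937/274 ≈ -4.8568e+5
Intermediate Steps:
z(p, f) = f*p
c(I, o) = I*o
H(g) = 42 (H(g) = -(20 - 12)*(-10 - 11)/4 = -2*(-21) = -1/4*(-168) = 42)
J = 1/274 (J = 1/(232 + 42) = 1/274 ≈ 0.0036496)
(J - 645)*753 = (1/274 - 645)*753 = -176729/274*753 = -133076937/274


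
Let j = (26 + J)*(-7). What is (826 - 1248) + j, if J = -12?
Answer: -520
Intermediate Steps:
j = -98 (j = (26 - 12)*(-7) = 14*(-7) = -98)
(826 - 1248) + j = (826 - 1248) - 98 = -422 - 98 = -520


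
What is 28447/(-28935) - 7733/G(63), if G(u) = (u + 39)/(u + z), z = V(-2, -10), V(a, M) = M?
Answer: -3953960803/983790 ≈ -4019.1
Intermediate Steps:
z = -10
G(u) = (39 + u)/(-10 + u) (G(u) = (u + 39)/(u - 10) = (39 + u)/(-10 + u))
28447/(-28935) - 7733/G(63) = 28447/(-28935) - 7733*(-10 + 63)/(39 + 63) = 28447*(-1/28935) - 7733/(102/53) = -28447/28935 - 7733/((1/53)*102) = -28447/28935 - 7733/102/53 = -28447/28935 - 7733*53/102 = -28447/28935 - 409849/102 = -3953960803/983790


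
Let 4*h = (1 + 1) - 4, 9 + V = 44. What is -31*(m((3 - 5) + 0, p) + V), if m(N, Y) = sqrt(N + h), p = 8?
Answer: -1085 - 31*I*sqrt(10)/2 ≈ -1085.0 - 49.015*I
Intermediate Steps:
V = 35 (V = -9 + 44 = 35)
h = -1/2 (h = ((1 + 1) - 4)/4 = (2 - 4)/4 = (1/4)*(-2) = -1/2 ≈ -0.50000)
m(N, Y) = sqrt(-1/2 + N) (m(N, Y) = sqrt(N - 1/2) = sqrt(-1/2 + N))
-31*(m((3 - 5) + 0, p) + V) = -31*(sqrt(-2 + 4*((3 - 5) + 0))/2 + 35) = -31*(sqrt(-2 + 4*(-2 + 0))/2 + 35) = -31*(sqrt(-2 + 4*(-2))/2 + 35) = -31*(sqrt(-2 - 8)/2 + 35) = -31*(sqrt(-10)/2 + 35) = -31*((I*sqrt(10))/2 + 35) = -31*(I*sqrt(10)/2 + 35) = -31*(35 + I*sqrt(10)/2) = -1085 - 31*I*sqrt(10)/2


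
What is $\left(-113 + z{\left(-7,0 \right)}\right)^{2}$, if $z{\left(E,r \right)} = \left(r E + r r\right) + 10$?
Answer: $10609$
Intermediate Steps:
$z{\left(E,r \right)} = 10 + r^{2} + E r$ ($z{\left(E,r \right)} = \left(E r + r^{2}\right) + 10 = \left(r^{2} + E r\right) + 10 = 10 + r^{2} + E r$)
$\left(-113 + z{\left(-7,0 \right)}\right)^{2} = \left(-113 + \left(10 + 0^{2} - 0\right)\right)^{2} = \left(-113 + \left(10 + 0 + 0\right)\right)^{2} = \left(-113 + 10\right)^{2} = \left(-103\right)^{2} = 10609$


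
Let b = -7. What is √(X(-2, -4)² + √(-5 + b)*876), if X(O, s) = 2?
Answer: 2*√(1 + 438*I*√3) ≈ 38.978 + 38.927*I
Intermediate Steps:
√(X(-2, -4)² + √(-5 + b)*876) = √(2² + √(-5 - 7)*876) = √(4 + √(-12)*876) = √(4 + (2*I*√3)*876) = √(4 + 1752*I*√3)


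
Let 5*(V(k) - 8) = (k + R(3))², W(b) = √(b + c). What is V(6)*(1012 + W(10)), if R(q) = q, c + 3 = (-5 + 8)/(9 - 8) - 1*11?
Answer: 122452/5 + 121*I/5 ≈ 24490.0 + 24.2*I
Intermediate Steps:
c = -11 (c = -3 + ((-5 + 8)/(9 - 8) - 1*11) = -3 + (3/1 - 11) = -3 + (3*1 - 11) = -3 + (3 - 11) = -3 - 8 = -11)
W(b) = √(-11 + b) (W(b) = √(b - 11) = √(-11 + b))
V(k) = 8 + (3 + k)²/5 (V(k) = 8 + (k + 3)²/5 = 8 + (3 + k)²/5)
V(6)*(1012 + W(10)) = (8 + (3 + 6)²/5)*(1012 + √(-11 + 10)) = (8 + (⅕)*9²)*(1012 + √(-1)) = (8 + (⅕)*81)*(1012 + I) = (8 + 81/5)*(1012 + I) = 121*(1012 + I)/5 = 122452/5 + 121*I/5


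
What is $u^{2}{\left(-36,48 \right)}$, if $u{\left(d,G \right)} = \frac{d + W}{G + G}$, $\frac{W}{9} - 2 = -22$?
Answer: $\frac{81}{16} \approx 5.0625$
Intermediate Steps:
$W = -180$ ($W = 18 + 9 \left(-22\right) = 18 - 198 = -180$)
$u{\left(d,G \right)} = \frac{-180 + d}{2 G}$ ($u{\left(d,G \right)} = \frac{d - 180}{G + G} = \frac{-180 + d}{2 G}$)
$u^{2}{\left(-36,48 \right)} = \left(\frac{-180 - 36}{2 \cdot 48}\right)^{2} = \left(\frac{1}{2} \cdot \frac{1}{48} \left(-216\right)\right)^{2} = \left(- \frac{9}{4}\right)^{2} = \frac{81}{16}$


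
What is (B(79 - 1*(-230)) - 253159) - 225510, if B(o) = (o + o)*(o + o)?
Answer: -96745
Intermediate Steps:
B(o) = 4*o² (B(o) = (2*o)*(2*o) = 4*o²)
(B(79 - 1*(-230)) - 253159) - 225510 = (4*(79 - 1*(-230))² - 253159) - 225510 = (4*(79 + 230)² - 253159) - 225510 = (4*309² - 253159) - 225510 = (4*95481 - 253159) - 225510 = (381924 - 253159) - 225510 = 128765 - 225510 = -96745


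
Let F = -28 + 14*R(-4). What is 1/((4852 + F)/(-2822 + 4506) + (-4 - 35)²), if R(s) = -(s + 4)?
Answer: 421/641547 ≈ 0.00065623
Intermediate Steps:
R(s) = -4 - s (R(s) = -(4 + s) = -4 - s)
F = -28 (F = -28 + 14*(-4 - 1*(-4)) = -28 + 14*(-4 + 4) = -28 + 14*0 = -28 + 0 = -28)
1/((4852 + F)/(-2822 + 4506) + (-4 - 35)²) = 1/((4852 - 28)/(-2822 + 4506) + (-4 - 35)²) = 1/(4824/1684 + (-39)²) = 1/(4824*(1/1684) + 1521) = 1/(1206/421 + 1521) = 1/(641547/421) = 421/641547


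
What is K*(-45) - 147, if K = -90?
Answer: 3903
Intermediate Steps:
K*(-45) - 147 = -90*(-45) - 147 = 4050 - 147 = 3903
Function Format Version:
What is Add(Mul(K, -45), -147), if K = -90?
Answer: 3903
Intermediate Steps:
Add(Mul(K, -45), -147) = Add(Mul(-90, -45), -147) = Add(4050, -147) = 3903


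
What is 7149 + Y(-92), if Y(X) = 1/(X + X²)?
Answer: 59851429/8372 ≈ 7149.0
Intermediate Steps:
7149 + Y(-92) = 7149 + 1/((-92)*(1 - 92)) = 7149 - 1/92/(-91) = 7149 - 1/92*(-1/91) = 7149 + 1/8372 = 59851429/8372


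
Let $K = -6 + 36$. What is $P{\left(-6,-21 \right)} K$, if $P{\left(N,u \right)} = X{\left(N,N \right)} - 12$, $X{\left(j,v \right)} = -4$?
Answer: $-480$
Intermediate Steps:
$K = 30$
$P{\left(N,u \right)} = -16$ ($P{\left(N,u \right)} = -4 - 12 = -16$)
$P{\left(-6,-21 \right)} K = \left(-16\right) 30 = -480$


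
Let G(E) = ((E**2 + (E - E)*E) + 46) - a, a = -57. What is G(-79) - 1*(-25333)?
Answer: 31677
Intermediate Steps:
G(E) = 103 + E**2 (G(E) = ((E**2 + (E - E)*E) + 46) - 1*(-57) = ((E**2 + 0*E) + 46) + 57 = ((E**2 + 0) + 46) + 57 = (E**2 + 46) + 57 = (46 + E**2) + 57 = 103 + E**2)
G(-79) - 1*(-25333) = (103 + (-79)**2) - 1*(-25333) = (103 + 6241) + 25333 = 6344 + 25333 = 31677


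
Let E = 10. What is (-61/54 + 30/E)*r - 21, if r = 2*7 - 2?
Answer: 13/9 ≈ 1.4444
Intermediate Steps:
r = 12 (r = 14 - 2 = 12)
(-61/54 + 30/E)*r - 21 = (-61/54 + 30/10)*12 - 21 = (-61*1/54 + 30*(⅒))*12 - 21 = (-61/54 + 3)*12 - 21 = (101/54)*12 - 21 = 202/9 - 21 = 13/9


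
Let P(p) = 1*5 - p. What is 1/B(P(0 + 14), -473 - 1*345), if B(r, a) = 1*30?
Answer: 1/30 ≈ 0.033333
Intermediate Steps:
P(p) = 5 - p
B(r, a) = 30
1/B(P(0 + 14), -473 - 1*345) = 1/30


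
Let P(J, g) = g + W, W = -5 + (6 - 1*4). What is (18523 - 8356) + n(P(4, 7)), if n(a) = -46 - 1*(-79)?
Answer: 10200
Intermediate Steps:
W = -3 (W = -5 + (6 - 4) = -5 + 2 = -3)
P(J, g) = -3 + g (P(J, g) = g - 3 = -3 + g)
n(a) = 33 (n(a) = -46 + 79 = 33)
(18523 - 8356) + n(P(4, 7)) = (18523 - 8356) + 33 = 10167 + 33 = 10200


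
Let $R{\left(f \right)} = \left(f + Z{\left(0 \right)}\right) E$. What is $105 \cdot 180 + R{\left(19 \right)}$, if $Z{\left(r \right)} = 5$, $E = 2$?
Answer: $18948$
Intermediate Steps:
$R{\left(f \right)} = 10 + 2 f$ ($R{\left(f \right)} = \left(f + 5\right) 2 = \left(5 + f\right) 2 = 10 + 2 f$)
$105 \cdot 180 + R{\left(19 \right)} = 105 \cdot 180 + \left(10 + 2 \cdot 19\right) = 18900 + \left(10 + 38\right) = 18900 + 48 = 18948$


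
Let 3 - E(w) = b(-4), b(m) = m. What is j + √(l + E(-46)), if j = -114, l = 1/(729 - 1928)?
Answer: -114 + 2*√2515502/1199 ≈ -111.35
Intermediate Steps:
E(w) = 7 (E(w) = 3 - 1*(-4) = 3 + 4 = 7)
l = -1/1199 (l = 1/(-1199) = -1/1199 ≈ -0.00083403)
j + √(l + E(-46)) = -114 + √(-1/1199 + 7) = -114 + √(8392/1199) = -114 + 2*√2515502/1199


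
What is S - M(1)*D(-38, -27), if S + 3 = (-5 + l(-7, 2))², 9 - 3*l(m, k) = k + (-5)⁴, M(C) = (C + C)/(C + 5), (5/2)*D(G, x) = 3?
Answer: 222588/5 ≈ 44518.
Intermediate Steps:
D(G, x) = 6/5 (D(G, x) = (⅖)*3 = 6/5)
M(C) = 2*C/(5 + C) (M(C) = (2*C)/(5 + C) = 2*C/(5 + C))
l(m, k) = -616/3 - k/3 (l(m, k) = 3 - (k + (-5)⁴)/3 = 3 - (k + 625)/3 = 3 - (625 + k)/3 = 3 + (-625/3 - k/3) = -616/3 - k/3)
S = 44518 (S = -3 + (-5 + (-616/3 - ⅓*2))² = -3 + (-5 + (-616/3 - ⅔))² = -3 + (-5 - 206)² = -3 + (-211)² = -3 + 44521 = 44518)
S - M(1)*D(-38, -27) = 44518 - 2*1/(5 + 1)*6/5 = 44518 - 2*1/6*6/5 = 44518 - 2*1*(⅙)*6/5 = 44518 - 6/(3*5) = 44518 - 1*⅖ = 44518 - ⅖ = 222588/5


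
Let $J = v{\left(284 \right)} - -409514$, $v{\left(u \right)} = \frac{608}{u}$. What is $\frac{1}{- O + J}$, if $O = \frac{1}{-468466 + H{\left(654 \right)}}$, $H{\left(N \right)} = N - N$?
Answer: $\frac{33261086}{13620951579107} \approx 2.4419 \cdot 10^{-6}$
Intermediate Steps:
$H{\left(N \right)} = 0$
$O = - \frac{1}{468466}$ ($O = \frac{1}{-468466 + 0} = \frac{1}{-468466} = - \frac{1}{468466} \approx -2.1346 \cdot 10^{-6}$)
$J = \frac{29075646}{71}$ ($J = \frac{608}{284} - -409514 = 608 \cdot \frac{1}{284} + 409514 = \frac{152}{71} + 409514 = \frac{29075646}{71} \approx 4.0952 \cdot 10^{5}$)
$\frac{1}{- O + J} = \frac{1}{\left(-1\right) \left(- \frac{1}{468466}\right) + \frac{29075646}{71}} = \frac{1}{\frac{1}{468466} + \frac{29075646}{71}} = \frac{1}{\frac{13620951579107}{33261086}} = \frac{33261086}{13620951579107}$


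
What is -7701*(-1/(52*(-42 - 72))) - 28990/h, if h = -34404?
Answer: -7757707/16995576 ≈ -0.45645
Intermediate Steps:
-7701*(-1/(52*(-42 - 72))) - 28990/h = -7701*(-1/(52*(-42 - 72))) - 28990/(-34404) = -7701/((-114*(-52))) - 28990*(-1/34404) = -7701/5928 + 14495/17202 = -7701*1/5928 + 14495/17202 = -2567/1976 + 14495/17202 = -7757707/16995576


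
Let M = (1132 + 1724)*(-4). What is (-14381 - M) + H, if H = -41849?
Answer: -44806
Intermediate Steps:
M = -11424 (M = 2856*(-4) = -11424)
(-14381 - M) + H = (-14381 - 1*(-11424)) - 41849 = (-14381 + 11424) - 41849 = -2957 - 41849 = -44806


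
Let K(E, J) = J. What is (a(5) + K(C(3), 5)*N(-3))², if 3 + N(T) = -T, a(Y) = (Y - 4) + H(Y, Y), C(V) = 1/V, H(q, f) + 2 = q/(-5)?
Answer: 4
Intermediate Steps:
H(q, f) = -2 - q/5 (H(q, f) = -2 + q/(-5) = -2 + q*(-⅕) = -2 - q/5)
a(Y) = -6 + 4*Y/5 (a(Y) = (Y - 4) + (-2 - Y/5) = (-4 + Y) + (-2 - Y/5) = -6 + 4*Y/5)
N(T) = -3 - T
(a(5) + K(C(3), 5)*N(-3))² = ((-6 + (⅘)*5) + 5*(-3 - 1*(-3)))² = ((-6 + 4) + 5*(-3 + 3))² = (-2 + 5*0)² = (-2 + 0)² = (-2)² = 4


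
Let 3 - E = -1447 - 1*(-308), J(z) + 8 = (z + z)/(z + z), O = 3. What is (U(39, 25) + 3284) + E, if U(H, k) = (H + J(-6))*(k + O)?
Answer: 5322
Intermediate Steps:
J(z) = -7 (J(z) = -8 + (z + z)/(z + z) = -8 + (2*z)/((2*z)) = -8 + (2*z)*(1/(2*z)) = -8 + 1 = -7)
E = 1142 (E = 3 - (-1447 - 1*(-308)) = 3 - (-1447 + 308) = 3 - 1*(-1139) = 3 + 1139 = 1142)
U(H, k) = (-7 + H)*(3 + k) (U(H, k) = (H - 7)*(k + 3) = (-7 + H)*(3 + k))
(U(39, 25) + 3284) + E = ((-21 - 7*25 + 3*39 + 39*25) + 3284) + 1142 = ((-21 - 175 + 117 + 975) + 3284) + 1142 = (896 + 3284) + 1142 = 4180 + 1142 = 5322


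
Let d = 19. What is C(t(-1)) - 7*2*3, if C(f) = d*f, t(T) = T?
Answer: -61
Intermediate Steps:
C(f) = 19*f
C(t(-1)) - 7*2*3 = 19*(-1) - 7*2*3 = -19 - 14*3 = -19 - 1*42 = -19 - 42 = -61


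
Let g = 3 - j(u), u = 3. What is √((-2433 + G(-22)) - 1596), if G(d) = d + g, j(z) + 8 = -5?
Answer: I*√4035 ≈ 63.522*I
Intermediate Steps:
j(z) = -13 (j(z) = -8 - 5 = -13)
g = 16 (g = 3 - 1*(-13) = 3 + 13 = 16)
G(d) = 16 + d (G(d) = d + 16 = 16 + d)
√((-2433 + G(-22)) - 1596) = √((-2433 + (16 - 22)) - 1596) = √((-2433 - 6) - 1596) = √(-2439 - 1596) = √(-4035) = I*√4035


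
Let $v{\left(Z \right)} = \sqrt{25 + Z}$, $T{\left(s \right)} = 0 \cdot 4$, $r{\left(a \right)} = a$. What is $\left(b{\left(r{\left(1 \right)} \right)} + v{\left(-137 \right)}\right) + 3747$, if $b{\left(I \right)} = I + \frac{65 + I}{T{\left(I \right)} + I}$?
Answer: $3814 + 4 i \sqrt{7} \approx 3814.0 + 10.583 i$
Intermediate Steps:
$T{\left(s \right)} = 0$
$b{\left(I \right)} = I + \frac{65 + I}{I}$ ($b{\left(I \right)} = I + \frac{65 + I}{0 + I} = I + \frac{65 + I}{I}$)
$\left(b{\left(r{\left(1 \right)} \right)} + v{\left(-137 \right)}\right) + 3747 = \left(\left(1 + 1 + \frac{65}{1}\right) + \sqrt{25 - 137}\right) + 3747 = \left(\left(1 + 1 + 65 \cdot 1\right) + \sqrt{-112}\right) + 3747 = \left(\left(1 + 1 + 65\right) + 4 i \sqrt{7}\right) + 3747 = \left(67 + 4 i \sqrt{7}\right) + 3747 = 3814 + 4 i \sqrt{7}$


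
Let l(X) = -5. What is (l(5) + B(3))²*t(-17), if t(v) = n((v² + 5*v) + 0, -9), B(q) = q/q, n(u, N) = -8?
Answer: -128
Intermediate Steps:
B(q) = 1
t(v) = -8
(l(5) + B(3))²*t(-17) = (-5 + 1)²*(-8) = (-4)²*(-8) = 16*(-8) = -128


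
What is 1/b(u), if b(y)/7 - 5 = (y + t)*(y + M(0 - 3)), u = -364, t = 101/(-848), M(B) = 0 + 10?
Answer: 424/382584587 ≈ 1.1083e-6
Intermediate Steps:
M(B) = 10
t = -101/848 (t = 101*(-1/848) = -101/848 ≈ -0.11910)
b(y) = 35 + 7*(10 + y)*(-101/848 + y) (b(y) = 35 + 7*((y - 101/848)*(y + 10)) = 35 + 7*((-101/848 + y)*(10 + y)) = 35 + 7*((10 + y)*(-101/848 + y)) = 35 + 7*(10 + y)*(-101/848 + y))
1/b(u) = 1/(11305/424 + 7*(-364)**2 + (58653/848)*(-364)) = 1/(11305/424 + 7*132496 - 5337423/212) = 1/(11305/424 + 927472 - 5337423/212) = 1/(382584587/424) = 424/382584587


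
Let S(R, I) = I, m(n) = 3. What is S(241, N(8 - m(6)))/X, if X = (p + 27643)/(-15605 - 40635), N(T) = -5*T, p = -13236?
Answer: 1406000/14407 ≈ 97.591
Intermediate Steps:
X = -14407/56240 (X = (-13236 + 27643)/(-15605 - 40635) = 14407/(-56240) = 14407*(-1/56240) = -14407/56240 ≈ -0.25617)
S(241, N(8 - m(6)))/X = (-5*(8 - 1*3))/(-14407/56240) = -5*(8 - 3)*(-56240/14407) = -5*5*(-56240/14407) = -25*(-56240/14407) = 1406000/14407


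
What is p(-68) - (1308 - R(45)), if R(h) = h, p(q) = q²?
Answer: 3361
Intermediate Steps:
p(-68) - (1308 - R(45)) = (-68)² - (1308 - 1*45) = 4624 - (1308 - 45) = 4624 - 1*1263 = 4624 - 1263 = 3361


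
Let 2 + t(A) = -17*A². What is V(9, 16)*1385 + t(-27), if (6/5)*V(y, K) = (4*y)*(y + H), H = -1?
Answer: 320005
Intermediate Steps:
t(A) = -2 - 17*A²
V(y, K) = 10*y*(-1 + y)/3 (V(y, K) = 5*((4*y)*(y - 1))/6 = 5*((4*y)*(-1 + y))/6 = 5*(4*y*(-1 + y))/6 = 10*y*(-1 + y)/3)
V(9, 16)*1385 + t(-27) = ((10/3)*9*(-1 + 9))*1385 + (-2 - 17*(-27)²) = ((10/3)*9*8)*1385 + (-2 - 17*729) = 240*1385 + (-2 - 12393) = 332400 - 12395 = 320005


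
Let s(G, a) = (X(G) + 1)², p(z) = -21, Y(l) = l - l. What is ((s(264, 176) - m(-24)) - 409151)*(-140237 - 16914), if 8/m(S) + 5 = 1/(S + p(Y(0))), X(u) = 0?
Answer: 7265683189270/113 ≈ 6.4298e+10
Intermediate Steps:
Y(l) = 0
m(S) = 8/(-5 + 1/(-21 + S)) (m(S) = 8/(-5 + 1/(S - 21)) = 8/(-5 + 1/(-21 + S)))
s(G, a) = 1 (s(G, a) = (0 + 1)² = 1² = 1)
((s(264, 176) - m(-24)) - 409151)*(-140237 - 16914) = ((1 - 8*(21 - 1*(-24))/(-106 + 5*(-24))) - 409151)*(-140237 - 16914) = ((1 - 8*(21 + 24)/(-106 - 120)) - 409151)*(-157151) = ((1 - 8*45/(-226)) - 409151)*(-157151) = ((1 - 8*(-1)*45/226) - 409151)*(-157151) = ((1 - 1*(-180/113)) - 409151)*(-157151) = ((1 + 180/113) - 409151)*(-157151) = (293/113 - 409151)*(-157151) = -46233770/113*(-157151) = 7265683189270/113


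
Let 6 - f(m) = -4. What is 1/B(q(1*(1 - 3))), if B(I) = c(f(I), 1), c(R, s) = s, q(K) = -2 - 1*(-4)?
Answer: 1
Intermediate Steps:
f(m) = 10 (f(m) = 6 - 1*(-4) = 6 + 4 = 10)
q(K) = 2 (q(K) = -2 + 4 = 2)
B(I) = 1
1/B(q(1*(1 - 3))) = 1/1 = 1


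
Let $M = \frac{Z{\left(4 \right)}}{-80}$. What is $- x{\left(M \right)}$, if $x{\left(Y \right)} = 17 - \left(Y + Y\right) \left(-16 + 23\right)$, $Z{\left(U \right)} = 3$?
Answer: $- \frac{701}{40} \approx -17.525$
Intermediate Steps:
$M = - \frac{3}{80}$ ($M = \frac{3}{-80} = 3 \left(- \frac{1}{80}\right) = - \frac{3}{80} \approx -0.0375$)
$x{\left(Y \right)} = 17 - 14 Y$ ($x{\left(Y \right)} = 17 - 2 Y 7 = 17 - 14 Y$)
$- x{\left(M \right)} = - (17 - - \frac{21}{40}) = - (17 + \frac{21}{40}) = \left(-1\right) \frac{701}{40} = - \frac{701}{40}$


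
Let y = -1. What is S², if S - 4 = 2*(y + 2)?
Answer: 36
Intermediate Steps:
S = 6 (S = 4 + 2*(-1 + 2) = 4 + 2*1 = 4 + 2 = 6)
S² = 6² = 36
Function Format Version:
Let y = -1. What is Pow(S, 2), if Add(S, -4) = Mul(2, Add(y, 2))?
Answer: 36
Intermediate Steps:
S = 6 (S = Add(4, Mul(2, Add(-1, 2))) = Add(4, Mul(2, 1)) = Add(4, 2) = 6)
Pow(S, 2) = Pow(6, 2) = 36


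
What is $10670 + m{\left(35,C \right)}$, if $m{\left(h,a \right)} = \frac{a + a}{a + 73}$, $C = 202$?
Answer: $\frac{2934654}{275} \approx 10671.0$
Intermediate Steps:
$m{\left(h,a \right)} = \frac{2 a}{73 + a}$
$10670 + m{\left(35,C \right)} = 10670 + 2 \cdot 202 \frac{1}{73 + 202} = 10670 + 2 \cdot 202 \cdot \frac{1}{275} = 10670 + \frac{404}{275} = \frac{2934654}{275}$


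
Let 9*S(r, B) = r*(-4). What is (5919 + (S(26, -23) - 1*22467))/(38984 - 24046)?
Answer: -74518/67221 ≈ -1.1086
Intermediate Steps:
S(r, B) = -4*r/9 (S(r, B) = (r*(-4))/9 = (-4*r)/9 = -4*r/9)
(5919 + (S(26, -23) - 1*22467))/(38984 - 24046) = (5919 + (-4/9*26 - 1*22467))/(38984 - 24046) = (5919 + (-104/9 - 22467))/14938 = (5919 - 202307/9)*(1/14938) = -149036/9*1/14938 = -74518/67221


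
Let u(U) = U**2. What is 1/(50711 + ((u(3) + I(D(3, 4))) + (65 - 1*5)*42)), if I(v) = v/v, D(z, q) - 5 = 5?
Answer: 1/53241 ≈ 1.8783e-5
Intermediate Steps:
D(z, q) = 10 (D(z, q) = 5 + 5 = 10)
I(v) = 1
1/(50711 + ((u(3) + I(D(3, 4))) + (65 - 1*5)*42)) = 1/(50711 + ((3**2 + 1) + (65 - 1*5)*42)) = 1/(50711 + ((9 + 1) + (65 - 5)*42)) = 1/(50711 + (10 + 60*42)) = 1/(50711 + (10 + 2520)) = 1/(50711 + 2530) = 1/53241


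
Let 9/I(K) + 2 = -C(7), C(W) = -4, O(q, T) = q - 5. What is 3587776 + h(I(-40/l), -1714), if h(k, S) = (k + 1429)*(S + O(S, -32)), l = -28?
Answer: -2666859/2 ≈ -1.3334e+6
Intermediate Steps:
O(q, T) = -5 + q
I(K) = 9/2 (I(K) = 9/(-2 - 1*(-4)) = 9/(-2 + 4) = 9/2)
h(k, S) = (-5 + 2*S)*(1429 + k) (h(k, S) = (k + 1429)*(S + (-5 + S)) = (1429 + k)*(-5 + 2*S) = (-5 + 2*S)*(1429 + k))
3587776 + h(I(-40/l), -1714) = 3587776 + (-7145 + 2858*(-1714) - 1714*9/2 + 9*(-5 - 1714)/2) = 3587776 + (-7145 - 4898612 - 7713 + (9/2)*(-1719)) = 3587776 + (-7145 - 4898612 - 7713 - 15471/2) = 3587776 - 9842411/2 = -2666859/2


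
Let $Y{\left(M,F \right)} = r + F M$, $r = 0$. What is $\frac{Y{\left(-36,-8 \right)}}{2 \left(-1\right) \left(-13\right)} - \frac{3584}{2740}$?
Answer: $\frac{86992}{8905} \approx 9.7689$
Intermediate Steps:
$Y{\left(M,F \right)} = F M$ ($Y{\left(M,F \right)} = 0 + F M = F M$)
$\frac{Y{\left(-36,-8 \right)}}{2 \left(-1\right) \left(-13\right)} - \frac{3584}{2740} = \frac{\left(-8\right) \left(-36\right)}{2 \left(-1\right) \left(-13\right)} - \frac{3584}{2740} = \frac{288}{\left(-2\right) \left(-13\right)} - \frac{896}{685} = \frac{288}{26} - \frac{896}{685} = 288 \cdot \frac{1}{26} - \frac{896}{685} = \frac{144}{13} - \frac{896}{685} = \frac{86992}{8905}$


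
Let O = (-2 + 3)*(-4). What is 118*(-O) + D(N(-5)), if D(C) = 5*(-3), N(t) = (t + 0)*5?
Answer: 457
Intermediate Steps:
N(t) = 5*t (N(t) = t*5 = 5*t)
D(C) = -15
O = -4 (O = 1*(-4) = -4)
118*(-O) + D(N(-5)) = 118*(-1*(-4)) - 15 = 118*4 - 15 = 472 - 15 = 457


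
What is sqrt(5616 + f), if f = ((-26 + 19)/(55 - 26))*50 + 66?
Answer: 2*sqrt(1192103)/29 ≈ 75.299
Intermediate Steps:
f = 1564/29 (f = -7/29*50 + 66 = -350/29 + 66 = 1564/29 ≈ 53.931)
sqrt(5616 + f) = sqrt(5616 + 1564/29) = sqrt(164428/29) = 2*sqrt(1192103)/29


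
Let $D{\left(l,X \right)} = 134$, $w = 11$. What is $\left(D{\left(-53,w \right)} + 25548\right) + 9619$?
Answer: $35301$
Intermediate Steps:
$\left(D{\left(-53,w \right)} + 25548\right) + 9619 = \left(134 + 25548\right) + 9619 = 25682 + 9619 = 35301$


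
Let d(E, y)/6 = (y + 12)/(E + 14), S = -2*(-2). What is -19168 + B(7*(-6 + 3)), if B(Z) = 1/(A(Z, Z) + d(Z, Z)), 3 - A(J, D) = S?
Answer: -900889/47 ≈ -19168.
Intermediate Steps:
S = 4
A(J, D) = -1 (A(J, D) = 3 - 1*4 = 3 - 4 = -1)
d(E, y) = 6*(12 + y)/(14 + E) (d(E, y) = 6*((y + 12)/(E + 14)) = 6*((12 + y)/(14 + E)) = 6*(12 + y)/(14 + E))
B(Z) = 1/(-1 + 6*(12 + Z)/(14 + Z))
-19168 + B(7*(-6 + 3)) = -19168 + (14 + 7*(-6 + 3))/(58 + 5*(7*(-6 + 3))) = -19168 + (14 + 7*(-3))/(58 + 5*(7*(-3))) = -19168 + (14 - 21)/(58 + 5*(-21)) = -19168 - 7/(58 - 105) = -19168 - 7/(-47) = -19168 - 1/47*(-7) = -19168 + 7/47 = -900889/47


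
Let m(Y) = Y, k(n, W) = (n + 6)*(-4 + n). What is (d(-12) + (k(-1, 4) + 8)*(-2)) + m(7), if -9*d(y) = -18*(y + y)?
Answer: -7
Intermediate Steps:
k(n, W) = (-4 + n)*(6 + n) (k(n, W) = (6 + n)*(-4 + n) = (-4 + n)*(6 + n))
d(y) = 4*y (d(y) = -(-2)*(y + y) = -(-2)*2*y = -(-4)*y = 4*y)
(d(-12) + (k(-1, 4) + 8)*(-2)) + m(7) = (4*(-12) + ((-24 + (-1)**2 + 2*(-1)) + 8)*(-2)) + 7 = (-48 + ((-24 + 1 - 2) + 8)*(-2)) + 7 = (-48 + (-25 + 8)*(-2)) + 7 = (-48 - 17*(-2)) + 7 = (-48 + 34) + 7 = -14 + 7 = -7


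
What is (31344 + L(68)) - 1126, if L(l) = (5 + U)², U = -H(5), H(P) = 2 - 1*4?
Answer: 30267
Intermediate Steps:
H(P) = -2 (H(P) = 2 - 4 = -2)
U = 2 (U = -1*(-2) = 2)
L(l) = 49 (L(l) = (5 + 2)² = 7² = 49)
(31344 + L(68)) - 1126 = (31344 + 49) - 1126 = 31393 - 1126 = 30267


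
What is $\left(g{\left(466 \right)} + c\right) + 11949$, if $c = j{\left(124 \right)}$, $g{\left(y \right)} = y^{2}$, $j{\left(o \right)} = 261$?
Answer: $229366$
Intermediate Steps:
$c = 261$
$\left(g{\left(466 \right)} + c\right) + 11949 = \left(466^{2} + 261\right) + 11949 = \left(217156 + 261\right) + 11949 = 217417 + 11949 = 229366$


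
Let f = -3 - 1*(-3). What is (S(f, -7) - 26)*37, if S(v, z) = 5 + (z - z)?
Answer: -777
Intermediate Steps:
f = 0 (f = -3 + 3 = 0)
S(v, z) = 5 (S(v, z) = 5 + 0 = 5)
(S(f, -7) - 26)*37 = (5 - 26)*37 = -21*37 = -777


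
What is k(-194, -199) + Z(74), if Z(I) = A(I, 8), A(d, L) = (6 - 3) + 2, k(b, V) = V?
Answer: -194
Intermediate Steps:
A(d, L) = 5 (A(d, L) = 3 + 2 = 5)
Z(I) = 5
k(-194, -199) + Z(74) = -199 + 5 = -194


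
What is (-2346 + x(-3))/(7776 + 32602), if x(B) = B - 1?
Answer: -1175/20189 ≈ -0.058200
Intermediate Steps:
x(B) = -1 + B
(-2346 + x(-3))/(7776 + 32602) = (-2346 + (-1 - 3))/(7776 + 32602) = (-2346 - 4)/40378 = -2350*1/40378 = -1175/20189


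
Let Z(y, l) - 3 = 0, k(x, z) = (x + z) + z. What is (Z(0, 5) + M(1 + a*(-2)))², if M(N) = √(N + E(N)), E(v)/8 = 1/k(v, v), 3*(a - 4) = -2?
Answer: (153 + I*√15963)²/2601 ≈ 2.8627 + 14.864*I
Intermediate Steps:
k(x, z) = x + 2*z
a = 10/3 (a = 4 + (⅓)*(-2) = 4 - ⅔ = 10/3 ≈ 3.3333)
E(v) = 8/(3*v) (E(v) = 8/(v + 2*v) = 8/((3*v)) = 8*(1/(3*v)) = 8/(3*v))
Z(y, l) = 3 (Z(y, l) = 3 + 0 = 3)
M(N) = √(N + 8/(3*N))
(Z(0, 5) + M(1 + a*(-2)))² = (3 + √(9*(1 + (10/3)*(-2)) + 24/(1 + (10/3)*(-2)))/3)² = (3 + √(9*(1 - 20/3) + 24/(1 - 20/3))/3)² = (3 + √(9*(-17/3) + 24/(-17/3))/3)² = (3 + √(-51 + 24*(-3/17))/3)² = (3 + √(-51 - 72/17)/3)² = (3 + √(-939/17)/3)² = (3 + (I*√15963/17)/3)² = (3 + I*√15963/51)²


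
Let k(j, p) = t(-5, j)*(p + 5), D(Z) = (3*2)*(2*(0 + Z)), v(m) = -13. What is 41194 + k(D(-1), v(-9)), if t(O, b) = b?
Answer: 41290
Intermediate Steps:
D(Z) = 12*Z (D(Z) = 6*(2*Z) = 12*Z)
k(j, p) = j*(5 + p) (k(j, p) = j*(p + 5) = j*(5 + p))
41194 + k(D(-1), v(-9)) = 41194 + (12*(-1))*(5 - 13) = 41194 - 12*(-8) = 41194 + 96 = 41290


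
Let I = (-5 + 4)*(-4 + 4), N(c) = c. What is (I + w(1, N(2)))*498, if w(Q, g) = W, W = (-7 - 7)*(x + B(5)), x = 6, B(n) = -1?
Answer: -34860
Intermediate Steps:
I = 0 (I = -1*0 = 0)
W = -70 (W = (-7 - 7)*(6 - 1) = -14*5 = -70)
w(Q, g) = -70
(I + w(1, N(2)))*498 = (0 - 70)*498 = -70*498 = -34860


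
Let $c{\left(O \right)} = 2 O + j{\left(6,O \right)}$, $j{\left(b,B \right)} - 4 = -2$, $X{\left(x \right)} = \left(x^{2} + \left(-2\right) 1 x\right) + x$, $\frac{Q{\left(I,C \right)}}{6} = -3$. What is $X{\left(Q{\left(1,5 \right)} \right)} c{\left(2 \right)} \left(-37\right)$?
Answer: $-75924$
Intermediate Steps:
$Q{\left(I,C \right)} = -18$ ($Q{\left(I,C \right)} = 6 \left(-3\right) = -18$)
$X{\left(x \right)} = x^{2} - x$ ($X{\left(x \right)} = \left(x^{2} - 2 x\right) + x = x^{2} - x$)
$j{\left(b,B \right)} = 2$ ($j{\left(b,B \right)} = 4 - 2 = 2$)
$c{\left(O \right)} = 2 + 2 O$ ($c{\left(O \right)} = 2 O + 2 = 2 + 2 O$)
$X{\left(Q{\left(1,5 \right)} \right)} c{\left(2 \right)} \left(-37\right) = - 18 \left(-1 - 18\right) \left(2 + 2 \cdot 2\right) \left(-37\right) = \left(-18\right) \left(-19\right) \left(2 + 4\right) \left(-37\right) = 342 \cdot 6 \left(-37\right) = 2052 \left(-37\right) = -75924$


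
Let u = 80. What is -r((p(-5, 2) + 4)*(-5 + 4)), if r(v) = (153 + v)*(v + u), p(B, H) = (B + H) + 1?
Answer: -11778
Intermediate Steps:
p(B, H) = 1 + B + H
r(v) = (80 + v)*(153 + v) (r(v) = (153 + v)*(v + 80) = (153 + v)*(80 + v) = (80 + v)*(153 + v))
-r((p(-5, 2) + 4)*(-5 + 4)) = -(12240 + (((1 - 5 + 2) + 4)*(-5 + 4))² + 233*(((1 - 5 + 2) + 4)*(-5 + 4))) = -(12240 + ((-2 + 4)*(-1))² + 233*((-2 + 4)*(-1))) = -(12240 + (2*(-1))² + 233*(2*(-1))) = -(12240 + (-2)² + 233*(-2)) = -(12240 + 4 - 466) = -1*11778 = -11778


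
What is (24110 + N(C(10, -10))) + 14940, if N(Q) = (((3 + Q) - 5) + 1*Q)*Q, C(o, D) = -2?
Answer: 39062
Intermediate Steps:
N(Q) = Q*(-2 + 2*Q) (N(Q) = ((-2 + Q) + Q)*Q = (-2 + 2*Q)*Q = Q*(-2 + 2*Q))
(24110 + N(C(10, -10))) + 14940 = (24110 + 2*(-2)*(-1 - 2)) + 14940 = (24110 + 2*(-2)*(-3)) + 14940 = (24110 + 12) + 14940 = 24122 + 14940 = 39062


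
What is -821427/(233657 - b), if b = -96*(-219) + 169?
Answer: -821427/212464 ≈ -3.8662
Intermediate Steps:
b = 21193 (b = 21024 + 169 = 21193)
-821427/(233657 - b) = -821427/(233657 - 1*21193) = -821427/(233657 - 21193) = -821427/212464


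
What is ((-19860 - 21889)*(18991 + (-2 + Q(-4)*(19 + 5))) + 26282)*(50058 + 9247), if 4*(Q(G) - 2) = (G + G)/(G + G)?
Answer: -47147470552125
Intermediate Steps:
Q(G) = 9/4 (Q(G) = 2 + ((G + G)/(G + G))/4 = 2 + ((2*G)/((2*G)))/4 = 2 + ((2*G)*(1/(2*G)))/4 = 2 + (¼)*1 = 2 + ¼ = 9/4)
((-19860 - 21889)*(18991 + (-2 + Q(-4)*(19 + 5))) + 26282)*(50058 + 9247) = ((-19860 - 21889)*(18991 + (-2 + 9*(19 + 5)/4)) + 26282)*(50058 + 9247) = (-41749*(18991 + (-2 + (9/4)*24)) + 26282)*59305 = (-41749*(18991 + (-2 + 54)) + 26282)*59305 = (-41749*(18991 + 52) + 26282)*59305 = (-41749*19043 + 26282)*59305 = (-795026207 + 26282)*59305 = -794999925*59305 = -47147470552125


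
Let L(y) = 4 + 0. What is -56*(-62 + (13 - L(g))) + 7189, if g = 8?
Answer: 10157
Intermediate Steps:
L(y) = 4
-56*(-62 + (13 - L(g))) + 7189 = -56*(-62 + (13 - 1*4)) + 7189 = -56*(-62 + (13 - 4)) + 7189 = -56*(-62 + 9) + 7189 = -56*(-53) + 7189 = 2968 + 7189 = 10157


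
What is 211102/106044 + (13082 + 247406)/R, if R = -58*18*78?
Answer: -217348571/179903646 ≈ -1.2081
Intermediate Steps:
R = -81432 (R = -1044*78 = -81432)
211102/106044 + (13082 + 247406)/R = 211102/106044 + (13082 + 247406)/(-81432) = 211102*(1/106044) + 260488*(-1/81432) = 105551/53022 - 32561/10179 = -217348571/179903646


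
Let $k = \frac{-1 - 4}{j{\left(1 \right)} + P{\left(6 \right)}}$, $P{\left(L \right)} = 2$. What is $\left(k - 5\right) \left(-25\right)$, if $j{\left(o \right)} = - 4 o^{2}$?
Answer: $\frac{125}{2} \approx 62.5$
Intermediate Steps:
$k = \frac{5}{2}$ ($k = \frac{-1 - 4}{- 4 \cdot 1^{2} + 2} = - \frac{5}{\left(-4\right) 1 + 2} = - \frac{5}{-4 + 2} = - \frac{5}{-2} = \left(-5\right) \left(- \frac{1}{2}\right) = \frac{5}{2} \approx 2.5$)
$\left(k - 5\right) \left(-25\right) = \left(\frac{5}{2} - 5\right) \left(-25\right) = \left(- \frac{5}{2}\right) \left(-25\right) = \frac{125}{2}$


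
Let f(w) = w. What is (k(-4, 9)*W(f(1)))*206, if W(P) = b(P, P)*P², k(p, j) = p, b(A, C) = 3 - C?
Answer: -1648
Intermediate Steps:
W(P) = P²*(3 - P) (W(P) = (3 - P)*P² = P²*(3 - P))
(k(-4, 9)*W(f(1)))*206 = -4*1²*(3 - 1*1)*206 = -4*(3 - 1)*206 = -4*2*206 = -8*206 = -1648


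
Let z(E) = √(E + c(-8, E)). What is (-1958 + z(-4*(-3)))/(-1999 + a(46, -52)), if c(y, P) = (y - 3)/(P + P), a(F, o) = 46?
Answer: 1958/1953 - √1662/23436 ≈ 1.0008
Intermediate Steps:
c(y, P) = (-3 + y)/(2*P) (c(y, P) = (-3 + y)/((2*P)) = (-3 + y)*(1/(2*P)) = (-3 + y)/(2*P))
z(E) = √(E - 11/(2*E)) (z(E) = √(E + (-3 - 8)/(2*E)) = √(E + (½)*(-11)/E) = √(E - 11/(2*E)))
(-1958 + z(-4*(-3)))/(-1999 + a(46, -52)) = (-1958 + √(-22/((-4*(-3))) + 4*(-4*(-3)))/2)/(-1999 + 46) = (-1958 + √(-22/12 + 4*12)/2)/(-1953) = (-1958 + √(-22*1/12 + 48)/2)*(-1/1953) = (-1958 + √(-11/6 + 48)/2)*(-1/1953) = (-1958 + √(277/6)/2)*(-1/1953) = (-1958 + (√1662/6)/2)*(-1/1953) = (-1958 + √1662/12)*(-1/1953) = 1958/1953 - √1662/23436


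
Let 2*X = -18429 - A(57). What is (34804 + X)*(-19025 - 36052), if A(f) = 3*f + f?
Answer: -2806228227/2 ≈ -1.4031e+9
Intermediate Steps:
A(f) = 4*f
X = -18657/2 (X = (-18429 - 4*57)/2 = (-18429 - 1*228)/2 = (-18429 - 228)/2 = (½)*(-18657) = -18657/2 ≈ -9328.5)
(34804 + X)*(-19025 - 36052) = (34804 - 18657/2)*(-19025 - 36052) = (50951/2)*(-55077) = -2806228227/2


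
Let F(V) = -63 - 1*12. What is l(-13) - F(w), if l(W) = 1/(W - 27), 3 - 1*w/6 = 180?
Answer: 2999/40 ≈ 74.975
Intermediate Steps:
w = -1062 (w = 18 - 6*180 = 18 - 1080 = -1062)
F(V) = -75 (F(V) = -63 - 12 = -75)
l(W) = 1/(-27 + W)
l(-13) - F(w) = 1/(-27 - 13) - 1*(-75) = 1/(-40) + 75 = -1/40 + 75 = 2999/40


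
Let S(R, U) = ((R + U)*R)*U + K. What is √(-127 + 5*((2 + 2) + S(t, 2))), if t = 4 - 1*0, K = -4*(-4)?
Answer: √213 ≈ 14.595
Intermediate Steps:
K = 16
t = 4 (t = 4 + 0 = 4)
S(R, U) = 16 + R*U*(R + U) (S(R, U) = ((R + U)*R)*U + 16 = (R*(R + U))*U + 16 = R*U*(R + U) + 16 = 16 + R*U*(R + U))
√(-127 + 5*((2 + 2) + S(t, 2))) = √(-127 + 5*((2 + 2) + (16 + 4*2² + 2*4²))) = √(-127 + 5*(4 + (16 + 4*4 + 2*16))) = √(-127 + 5*(4 + (16 + 16 + 32))) = √(-127 + 5*(4 + 64)) = √(-127 + 5*68) = √(-127 + 340) = √213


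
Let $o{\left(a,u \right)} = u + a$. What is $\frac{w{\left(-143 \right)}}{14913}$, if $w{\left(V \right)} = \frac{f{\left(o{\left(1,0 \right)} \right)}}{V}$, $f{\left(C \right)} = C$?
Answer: $- \frac{1}{2132559} \approx -4.6892 \cdot 10^{-7}$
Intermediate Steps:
$o{\left(a,u \right)} = a + u$
$w{\left(V \right)} = \frac{1}{V}$ ($w{\left(V \right)} = \frac{1 + 0}{V} = 1 \frac{1}{V} = \frac{1}{V}$)
$\frac{w{\left(-143 \right)}}{14913} = \frac{1}{\left(-143\right) 14913} = \left(- \frac{1}{143}\right) \frac{1}{14913} = - \frac{1}{2132559}$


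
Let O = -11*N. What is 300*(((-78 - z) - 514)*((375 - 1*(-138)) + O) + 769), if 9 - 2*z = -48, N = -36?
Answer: -168979650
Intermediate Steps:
z = 57/2 (z = 9/2 - ½*(-48) = 9/2 + 24 = 57/2 ≈ 28.500)
O = 396 (O = -11*(-36) = 396)
300*(((-78 - z) - 514)*((375 - 1*(-138)) + O) + 769) = 300*(((-78 - 1*57/2) - 514)*((375 - 1*(-138)) + 396) + 769) = 300*(((-78 - 57/2) - 514)*((375 + 138) + 396) + 769) = 300*((-213/2 - 514)*(513 + 396) + 769) = 300*(-1241/2*909 + 769) = 300*(-1128069/2 + 769) = 300*(-1126531/2) = -168979650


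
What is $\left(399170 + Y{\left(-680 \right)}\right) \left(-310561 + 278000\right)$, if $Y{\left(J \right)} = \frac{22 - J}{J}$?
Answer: $- \frac{4419095856889}{340} \approx -1.2997 \cdot 10^{10}$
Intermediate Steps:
$Y{\left(J \right)} = \frac{22 - J}{J}$
$\left(399170 + Y{\left(-680 \right)}\right) \left(-310561 + 278000\right) = \left(399170 + \frac{22 - -680}{-680}\right) \left(-310561 + 278000\right) = \left(399170 - \frac{22 + 680}{680}\right) \left(-32561\right) = \left(399170 - \frac{351}{340}\right) \left(-32561\right) = \frac{135717449}{340} \left(-32561\right) = - \frac{4419095856889}{340}$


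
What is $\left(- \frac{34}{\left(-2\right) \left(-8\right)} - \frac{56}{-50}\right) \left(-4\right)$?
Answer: $\frac{201}{50} \approx 4.02$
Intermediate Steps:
$\left(- \frac{34}{\left(-2\right) \left(-8\right)} - \frac{56}{-50}\right) \left(-4\right) = \left(- \frac{34}{16} - - \frac{28}{25}\right) \left(-4\right) = \left(\left(-34\right) \frac{1}{16} + \frac{28}{25}\right) \left(-4\right) = \left(- \frac{17}{8} + \frac{28}{25}\right) \left(-4\right) = \left(- \frac{201}{200}\right) \left(-4\right) = \frac{201}{50}$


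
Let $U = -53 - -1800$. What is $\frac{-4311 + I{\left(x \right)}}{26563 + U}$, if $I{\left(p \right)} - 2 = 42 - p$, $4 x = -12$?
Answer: $- \frac{2132}{14155} \approx -0.15062$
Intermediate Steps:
$x = -3$ ($x = \frac{1}{4} \left(-12\right) = -3$)
$I{\left(p \right)} = 44 - p$ ($I{\left(p \right)} = 2 - \left(-42 + p\right) = 44 - p$)
$U = 1747$ ($U = -53 + 1800 = 1747$)
$\frac{-4311 + I{\left(x \right)}}{26563 + U} = \frac{-4311 + \left(44 - -3\right)}{26563 + 1747} = \frac{-4311 + \left(44 + 3\right)}{28310} = \left(-4311 + 47\right) \frac{1}{28310} = \left(-4264\right) \frac{1}{28310} = - \frac{2132}{14155}$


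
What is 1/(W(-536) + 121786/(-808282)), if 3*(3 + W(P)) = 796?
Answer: 1212423/317876288 ≈ 0.0038141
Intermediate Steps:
W(P) = 787/3 (W(P) = -3 + (⅓)*796 = -3 + 796/3 = 787/3)
1/(W(-536) + 121786/(-808282)) = 1/(787/3 + 121786/(-808282)) = 1/(787/3 + 121786*(-1/808282)) = 1/(787/3 - 60893/404141) = 1/(317876288/1212423) = 1212423/317876288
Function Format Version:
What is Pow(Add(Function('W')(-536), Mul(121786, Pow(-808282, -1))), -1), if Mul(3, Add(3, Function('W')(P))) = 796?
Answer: Rational(1212423, 317876288) ≈ 0.0038141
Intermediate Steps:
Function('W')(P) = Rational(787, 3) (Function('W')(P) = Add(-3, Mul(Rational(1, 3), 796)) = Add(-3, Rational(796, 3)) = Rational(787, 3))
Pow(Add(Function('W')(-536), Mul(121786, Pow(-808282, -1))), -1) = Pow(Add(Rational(787, 3), Mul(121786, Pow(-808282, -1))), -1) = Pow(Add(Rational(787, 3), Mul(121786, Rational(-1, 808282))), -1) = Pow(Add(Rational(787, 3), Rational(-60893, 404141)), -1) = Pow(Rational(317876288, 1212423), -1) = Rational(1212423, 317876288)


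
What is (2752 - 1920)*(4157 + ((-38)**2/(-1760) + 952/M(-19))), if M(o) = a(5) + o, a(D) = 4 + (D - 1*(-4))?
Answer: 548778568/165 ≈ 3.3259e+6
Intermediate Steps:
a(D) = 8 + D (a(D) = 4 + (D + 4) = 4 + (4 + D) = 8 + D)
M(o) = 13 + o (M(o) = (8 + 5) + o = 13 + o)
(2752 - 1920)*(4157 + ((-38)**2/(-1760) + 952/M(-19))) = (2752 - 1920)*(4157 + ((-38)**2/(-1760) + 952/(13 - 19))) = 832*(4157 + (1444*(-1/1760) + 952/(-6))) = 832*(4157 + (-361/440 + 952*(-1/6))) = 832*(4157 + (-361/440 - 476/3)) = 832*(4157 - 210523/1320) = 832*(5276717/1320) = 548778568/165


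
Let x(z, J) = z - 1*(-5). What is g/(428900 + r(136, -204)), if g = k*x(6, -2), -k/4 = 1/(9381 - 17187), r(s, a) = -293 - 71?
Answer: 11/836288004 ≈ 1.3153e-8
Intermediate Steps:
x(z, J) = 5 + z (x(z, J) = z + 5 = 5 + z)
r(s, a) = -364
k = 2/3903 (k = -4/(9381 - 17187) = -4/(-7806) = -4*(-1/7806) = 2/3903 ≈ 0.00051243)
g = 22/3903 (g = 2*(5 + 6)/3903 = (2/3903)*11 = 22/3903 ≈ 0.0056367)
g/(428900 + r(136, -204)) = 22/(3903*(428900 - 364)) = (22/3903)/428536 = (22/3903)*(1/428536) = 11/836288004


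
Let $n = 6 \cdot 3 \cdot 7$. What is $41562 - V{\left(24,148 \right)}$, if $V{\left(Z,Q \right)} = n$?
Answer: $41436$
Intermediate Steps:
$n = 126$ ($n = 18 \cdot 7 = 126$)
$V{\left(Z,Q \right)} = 126$
$41562 - V{\left(24,148 \right)} = 41562 - 126 = 41436$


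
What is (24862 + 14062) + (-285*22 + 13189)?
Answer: 45843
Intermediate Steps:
(24862 + 14062) + (-285*22 + 13189) = 38924 + (-6270 + 13189) = 38924 + 6919 = 45843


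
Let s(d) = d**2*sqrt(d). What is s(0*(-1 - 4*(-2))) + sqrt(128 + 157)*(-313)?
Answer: -313*sqrt(285) ≈ -5284.0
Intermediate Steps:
s(d) = d**(5/2)
s(0*(-1 - 4*(-2))) + sqrt(128 + 157)*(-313) = (0*(-1 - 4*(-2)))**(5/2) + sqrt(128 + 157)*(-313) = (0*(-1 + 8))**(5/2) + sqrt(285)*(-313) = (0*7)**(5/2) - 313*sqrt(285) = 0**(5/2) - 313*sqrt(285) = 0 - 313*sqrt(285) = -313*sqrt(285)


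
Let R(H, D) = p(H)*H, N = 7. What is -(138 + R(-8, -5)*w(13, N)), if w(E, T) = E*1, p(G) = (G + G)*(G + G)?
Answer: 26486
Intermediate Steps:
p(G) = 4*G**2 (p(G) = (2*G)*(2*G) = 4*G**2)
R(H, D) = 4*H**3 (R(H, D) = (4*H**2)*H = 4*H**3)
w(E, T) = E
-(138 + R(-8, -5)*w(13, N)) = -(138 + (4*(-8)**3)*13) = -(138 + (4*(-512))*13) = -(138 - 2048*13) = -(138 - 26624) = -1*(-26486) = 26486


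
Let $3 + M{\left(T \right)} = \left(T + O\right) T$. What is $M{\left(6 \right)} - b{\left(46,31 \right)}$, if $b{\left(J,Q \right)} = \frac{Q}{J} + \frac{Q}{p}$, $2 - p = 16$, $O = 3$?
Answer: $\frac{8459}{161} \approx 52.54$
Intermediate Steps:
$p = -14$ ($p = 2 - 16 = -14$)
$b{\left(J,Q \right)} = - \frac{Q}{14} + \frac{Q}{J}$ ($b{\left(J,Q \right)} = \frac{Q}{J} + \frac{Q}{-14} = \frac{Q}{J} + Q \left(- \frac{1}{14}\right) = \frac{Q}{J} - \frac{Q}{14} = - \frac{Q}{14} + \frac{Q}{J}$)
$M{\left(T \right)} = -3 + T \left(3 + T\right)$ ($M{\left(T \right)} = -3 + \left(T + 3\right) T = -3 + \left(3 + T\right) T = -3 + T \left(3 + T\right)$)
$M{\left(6 \right)} - b{\left(46,31 \right)} = \left(-3 + 6^{2} + 3 \cdot 6\right) - \left(\left(- \frac{1}{14}\right) 31 + \frac{31}{46}\right) = \left(-3 + 36 + 18\right) - \left(- \frac{31}{14} + 31 \cdot \frac{1}{46}\right) = 51 - \left(- \frac{31}{14} + \frac{31}{46}\right) = 51 - - \frac{248}{161} = 51 + \frac{248}{161} = \frac{8459}{161}$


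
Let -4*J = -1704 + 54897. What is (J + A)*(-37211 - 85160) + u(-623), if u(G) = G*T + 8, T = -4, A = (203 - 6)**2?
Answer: -12487093953/4 ≈ -3.1218e+9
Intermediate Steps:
A = 38809 (A = 197**2 = 38809)
J = -53193/4 (J = -(-1704 + 54897)/4 = -1/4*53193 = -53193/4 ≈ -13298.)
u(G) = 8 - 4*G (u(G) = G*(-4) + 8 = -4*G + 8 = 8 - 4*G)
(J + A)*(-37211 - 85160) + u(-623) = (-53193/4 + 38809)*(-37211 - 85160) + (8 - 4*(-623)) = (102043/4)*(-122371) + (8 + 2492) = -12487103953/4 + 2500 = -12487093953/4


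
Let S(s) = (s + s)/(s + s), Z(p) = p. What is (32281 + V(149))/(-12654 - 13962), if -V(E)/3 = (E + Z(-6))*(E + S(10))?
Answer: 32069/26616 ≈ 1.2049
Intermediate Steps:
S(s) = 1 (S(s) = (2*s)/((2*s)) = (2*s)*(1/(2*s)) = 1)
V(E) = -3*(1 + E)*(-6 + E) (V(E) = -3*(E - 6)*(E + 1) = -3*(-6 + E)*(1 + E) = -3*(1 + E)*(-6 + E))
(32281 + V(149))/(-12654 - 13962) = (32281 + (18 - 3*149² + 15*149))/(-12654 - 13962) = (32281 + (18 - 3*22201 + 2235))/(-26616) = (32281 + (18 - 66603 + 2235))*(-1/26616) = (32281 - 64350)*(-1/26616) = -32069*(-1/26616) = 32069/26616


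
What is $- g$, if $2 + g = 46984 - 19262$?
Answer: $-27720$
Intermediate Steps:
$g = 27720$ ($g = -2 + \left(46984 - 19262\right) = -2 + 27722 = 27720$)
$- g = \left(-1\right) 27720 = -27720$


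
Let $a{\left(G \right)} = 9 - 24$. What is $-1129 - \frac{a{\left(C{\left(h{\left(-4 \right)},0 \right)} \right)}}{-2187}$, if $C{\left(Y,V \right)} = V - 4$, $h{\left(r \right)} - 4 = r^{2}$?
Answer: $- \frac{823046}{729} \approx -1129.0$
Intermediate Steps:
$h{\left(r \right)} = 4 + r^{2}$
$C{\left(Y,V \right)} = -4 + V$
$a{\left(G \right)} = -15$
$-1129 - \frac{a{\left(C{\left(h{\left(-4 \right)},0 \right)} \right)}}{-2187} = -1129 - - \frac{15}{-2187} = -1129 - \left(-15\right) \left(- \frac{1}{2187}\right) = -1129 - \frac{5}{729} = - \frac{823046}{729}$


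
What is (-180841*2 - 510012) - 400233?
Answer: -1271927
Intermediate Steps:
(-180841*2 - 510012) - 400233 = (-361682 - 510012) - 400233 = -871694 - 400233 = -1271927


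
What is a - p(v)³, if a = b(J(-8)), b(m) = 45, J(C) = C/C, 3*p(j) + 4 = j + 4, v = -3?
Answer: 46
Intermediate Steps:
p(j) = j/3 (p(j) = -4/3 + (j + 4)/3 = -4/3 + (4 + j)/3 = -4/3 + (4/3 + j/3) = j/3)
J(C) = 1
a = 45
a - p(v)³ = 45 - ((⅓)*(-3))³ = 45 - 1*(-1)³ = 45 - 1*(-1) = 45 + 1 = 46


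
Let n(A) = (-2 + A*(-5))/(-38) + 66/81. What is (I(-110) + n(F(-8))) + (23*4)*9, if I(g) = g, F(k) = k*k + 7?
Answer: 747143/1026 ≈ 728.21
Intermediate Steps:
F(k) = 7 + k² (F(k) = k² + 7 = 7 + k²)
n(A) = 445/513 + 5*A/38 (n(A) = (-2 - 5*A)*(-1/38) + 66*(1/81) = (1/19 + 5*A/38) + 22/27 = 445/513 + 5*A/38)
(I(-110) + n(F(-8))) + (23*4)*9 = (-110 + (445/513 + 5*(7 + (-8)²)/38)) + (23*4)*9 = (-110 + (445/513 + 5*(7 + 64)/38)) + 92*9 = (-110 + (445/513 + (5/38)*71)) + 828 = (-110 + (445/513 + 355/38)) + 828 = (-110 + 10475/1026) + 828 = -102385/1026 + 828 = 747143/1026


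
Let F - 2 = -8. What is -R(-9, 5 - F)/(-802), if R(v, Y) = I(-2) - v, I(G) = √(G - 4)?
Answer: 9/802 + I*√6/802 ≈ 0.011222 + 0.0030542*I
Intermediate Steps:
F = -6 (F = 2 - 8 = -6)
I(G) = √(-4 + G)
R(v, Y) = -v + I*√6 (R(v, Y) = √(-4 - 2) - v = √(-6) - v = I*√6 - v = -v + I*√6)
-R(-9, 5 - F)/(-802) = -(-1*(-9) + I*√6)/(-802) = -(9 + I*√6)*(-1/802) = (-9 - I*√6)*(-1/802) = 9/802 + I*√6/802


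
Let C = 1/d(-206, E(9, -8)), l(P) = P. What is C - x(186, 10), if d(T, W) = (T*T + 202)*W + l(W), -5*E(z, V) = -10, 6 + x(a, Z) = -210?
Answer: 18420049/85278 ≈ 216.00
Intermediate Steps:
x(a, Z) = -216 (x(a, Z) = -6 - 210 = -216)
E(z, V) = 2 (E(z, V) = -⅕*(-10) = 2)
d(T, W) = W + W*(202 + T²) (d(T, W) = (T*T + 202)*W + W = (T² + 202)*W + W = (202 + T²)*W + W = W*(202 + T²) + W = W + W*(202 + T²))
C = 1/85278 (C = 1/(2*(203 + (-206)²)) = 1/(2*(203 + 42436)) = 1/(2*42639) = 1/85278 ≈ 1.1726e-5)
C - x(186, 10) = 1/85278 - 1*(-216) = 1/85278 + 216 = 18420049/85278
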